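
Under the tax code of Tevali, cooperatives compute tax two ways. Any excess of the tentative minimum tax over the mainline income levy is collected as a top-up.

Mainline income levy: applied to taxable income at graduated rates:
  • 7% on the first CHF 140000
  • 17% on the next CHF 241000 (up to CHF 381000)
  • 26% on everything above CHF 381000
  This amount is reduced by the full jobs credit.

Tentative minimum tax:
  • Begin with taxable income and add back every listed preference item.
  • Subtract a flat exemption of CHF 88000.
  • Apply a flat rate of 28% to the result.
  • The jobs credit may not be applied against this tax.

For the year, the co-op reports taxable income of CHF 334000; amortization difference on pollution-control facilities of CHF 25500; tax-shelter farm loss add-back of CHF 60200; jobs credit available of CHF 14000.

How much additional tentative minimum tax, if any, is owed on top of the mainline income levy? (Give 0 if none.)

CHF 64096

Mainline income levy:
  CHF 140000 × 7% = CHF 9800
  CHF 194000 × 17% = CHF 32980
  → CHF 42780
  Less jobs credit CHF 14000 → CHF 28780

Tentative minimum tax:
  Adjusted income: CHF 334000 + CHF 25500 + CHF 60200 = CHF 419700
  Less exemption CHF 88000 → base CHF 331700
  CHF 331700 × 28% = CHF 92876

Excess of tentative minimum tax over mainline income levy: CHF 92876 − CHF 28780 = CHF 64096.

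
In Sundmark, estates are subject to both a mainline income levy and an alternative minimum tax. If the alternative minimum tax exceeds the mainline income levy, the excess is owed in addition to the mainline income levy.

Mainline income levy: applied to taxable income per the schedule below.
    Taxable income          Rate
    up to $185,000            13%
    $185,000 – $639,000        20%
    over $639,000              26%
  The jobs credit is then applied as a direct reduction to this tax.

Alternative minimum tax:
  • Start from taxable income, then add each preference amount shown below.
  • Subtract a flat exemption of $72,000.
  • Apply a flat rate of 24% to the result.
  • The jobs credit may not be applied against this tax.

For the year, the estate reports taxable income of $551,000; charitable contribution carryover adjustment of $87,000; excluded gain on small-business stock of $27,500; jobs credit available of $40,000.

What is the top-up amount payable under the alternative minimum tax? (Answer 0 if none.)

Mainline income levy:
  $185,000 × 13% = $24,050
  $366,000 × 20% = $73,200
  → $97,250
  Less jobs credit $40,000 → $57,250

Alternative minimum tax:
  Adjusted income: $551,000 + $87,000 + $27,500 = $665,500
  Less exemption $72,000 → base $593,500
  $593,500 × 24% = $142,440

Excess of alternative minimum tax over mainline income levy: $142,440 − $57,250 = $85,190.

$85,190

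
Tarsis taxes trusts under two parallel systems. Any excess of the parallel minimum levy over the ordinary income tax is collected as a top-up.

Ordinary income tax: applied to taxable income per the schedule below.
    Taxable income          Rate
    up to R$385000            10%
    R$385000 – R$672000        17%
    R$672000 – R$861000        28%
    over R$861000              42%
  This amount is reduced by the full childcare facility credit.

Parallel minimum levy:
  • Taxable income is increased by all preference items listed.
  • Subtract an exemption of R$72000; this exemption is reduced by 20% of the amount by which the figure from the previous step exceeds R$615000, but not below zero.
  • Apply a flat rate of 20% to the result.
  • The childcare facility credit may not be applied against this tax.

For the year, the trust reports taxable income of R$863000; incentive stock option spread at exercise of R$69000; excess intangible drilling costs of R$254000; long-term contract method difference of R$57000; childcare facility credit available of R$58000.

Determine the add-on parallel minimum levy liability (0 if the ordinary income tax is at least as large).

R$165550

Parallel minimum levy:
  Adjusted income: R$863000 + R$69000 + R$254000 + R$57000 = R$1243000
  Exemption: 20% × (R$1243000 − R$615000) = R$125600 ≥ R$72000, so the exemption is fully phased out
  Base: R$1243000 − R$0 = R$1243000
  R$1243000 × 20% = R$248600

Ordinary income tax:
  R$385000 × 10% = R$38500
  R$287000 × 17% = R$48790
  R$189000 × 28% = R$52920
  R$2000 × 42% = R$840
  → R$141050
  Less childcare facility credit R$58000 → R$83050

Excess of parallel minimum levy over ordinary income tax: R$248600 − R$83050 = R$165550.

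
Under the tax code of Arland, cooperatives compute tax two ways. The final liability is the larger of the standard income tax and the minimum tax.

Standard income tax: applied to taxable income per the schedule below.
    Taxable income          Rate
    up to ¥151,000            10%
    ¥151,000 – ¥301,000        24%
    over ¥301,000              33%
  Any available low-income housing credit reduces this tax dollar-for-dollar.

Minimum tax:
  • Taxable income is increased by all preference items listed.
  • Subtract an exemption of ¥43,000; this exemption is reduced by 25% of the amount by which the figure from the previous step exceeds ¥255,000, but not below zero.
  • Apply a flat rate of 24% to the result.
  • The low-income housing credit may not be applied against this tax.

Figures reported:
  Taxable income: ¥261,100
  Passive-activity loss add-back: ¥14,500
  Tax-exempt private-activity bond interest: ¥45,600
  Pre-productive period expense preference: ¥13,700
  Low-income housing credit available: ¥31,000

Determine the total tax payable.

Standard income tax:
  ¥151,000 × 10% = ¥15,100
  ¥110,100 × 24% = ¥26,424
  → ¥41,524
  Less low-income housing credit ¥31,000 → ¥10,524

Minimum tax:
  Adjusted income: ¥261,100 + ¥14,500 + ¥45,600 + ¥13,700 = ¥334,900
  Exemption: ¥43,000 − 25% × (¥334,900 − ¥255,000) = ¥43,000 − ¥19,975 = ¥23,025
  Base: ¥334,900 − ¥23,025 = ¥311,875
  ¥311,875 × 24% = ¥74,850

¥74,850 > ¥10,524, so the minimum tax is the binding amount.

¥74,850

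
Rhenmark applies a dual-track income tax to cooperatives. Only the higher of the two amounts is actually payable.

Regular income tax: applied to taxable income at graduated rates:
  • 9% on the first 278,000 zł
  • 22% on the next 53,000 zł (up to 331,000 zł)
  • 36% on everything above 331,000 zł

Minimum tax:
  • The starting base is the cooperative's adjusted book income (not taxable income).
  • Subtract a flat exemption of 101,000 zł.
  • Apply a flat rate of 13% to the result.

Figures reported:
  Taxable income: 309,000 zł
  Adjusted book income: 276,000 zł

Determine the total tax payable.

31,840 zł

Minimum tax:
  Base (adjusted book income): 276,000 zł
  Less exemption 101,000 zł → base 175,000 zł
  175,000 zł × 13% = 22,750 zł

Regular income tax:
  278,000 zł × 9% = 25,020 zł
  31,000 zł × 22% = 6,820 zł
  → 31,840 zł

31,840 zł > 22,750 zł, so the regular income tax governs.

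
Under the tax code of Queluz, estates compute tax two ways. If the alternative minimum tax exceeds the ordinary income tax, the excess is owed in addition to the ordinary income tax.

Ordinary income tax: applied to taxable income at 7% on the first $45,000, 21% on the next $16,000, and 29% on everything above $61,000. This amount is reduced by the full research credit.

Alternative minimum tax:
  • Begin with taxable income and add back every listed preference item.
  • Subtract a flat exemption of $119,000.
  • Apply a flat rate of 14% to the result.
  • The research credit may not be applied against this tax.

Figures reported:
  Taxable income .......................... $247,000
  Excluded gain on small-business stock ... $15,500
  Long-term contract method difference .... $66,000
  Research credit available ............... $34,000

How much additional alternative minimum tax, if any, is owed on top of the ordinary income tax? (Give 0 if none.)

Alternative minimum tax:
  Adjusted income: $247,000 + $15,500 + $66,000 = $328,500
  Less exemption $119,000 → base $209,500
  $209,500 × 14% = $29,330

Ordinary income tax:
  $45,000 × 7% = $3,150
  $16,000 × 21% = $3,360
  $186,000 × 29% = $53,940
  → $60,450
  Less research credit $34,000 → $26,450

Excess of alternative minimum tax over ordinary income tax: $29,330 − $26,450 = $2,880.

$2,880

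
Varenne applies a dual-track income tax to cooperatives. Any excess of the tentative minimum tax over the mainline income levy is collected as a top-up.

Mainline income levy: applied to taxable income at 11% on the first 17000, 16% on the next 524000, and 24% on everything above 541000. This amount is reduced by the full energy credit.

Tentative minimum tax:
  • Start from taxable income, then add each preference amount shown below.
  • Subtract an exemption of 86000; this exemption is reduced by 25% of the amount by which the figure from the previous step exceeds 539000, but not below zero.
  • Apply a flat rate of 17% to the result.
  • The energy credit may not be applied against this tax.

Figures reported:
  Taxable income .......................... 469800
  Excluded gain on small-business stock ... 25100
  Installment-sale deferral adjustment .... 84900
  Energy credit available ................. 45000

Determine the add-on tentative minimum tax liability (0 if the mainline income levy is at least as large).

Tentative minimum tax:
  Adjusted income: 469800 + 25100 + 84900 = 579800
  Exemption: 86000 − 25% × (579800 − 539000) = 86000 − 10200 = 75800
  Base: 579800 − 75800 = 504000
  504000 × 17% = 85680

Mainline income levy:
  17000 × 11% = 1870
  452800 × 16% = 72448
  → 74318
  Less energy credit 45000 → 29318

Excess of tentative minimum tax over mainline income levy: 85680 − 29318 = 56362.

56362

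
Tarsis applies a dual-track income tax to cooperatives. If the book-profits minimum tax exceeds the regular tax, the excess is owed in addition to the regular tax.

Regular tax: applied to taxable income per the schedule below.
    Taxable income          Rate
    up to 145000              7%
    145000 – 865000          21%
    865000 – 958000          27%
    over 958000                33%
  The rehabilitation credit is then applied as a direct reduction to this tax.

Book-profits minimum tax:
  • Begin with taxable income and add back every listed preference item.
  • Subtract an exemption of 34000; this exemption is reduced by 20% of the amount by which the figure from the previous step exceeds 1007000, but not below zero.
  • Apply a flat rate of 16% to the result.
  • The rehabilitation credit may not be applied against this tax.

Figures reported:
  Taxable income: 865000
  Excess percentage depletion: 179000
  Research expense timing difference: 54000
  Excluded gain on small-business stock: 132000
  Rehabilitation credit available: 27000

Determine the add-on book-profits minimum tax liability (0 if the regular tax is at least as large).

62450

Book-profits minimum tax:
  Adjusted income: 865000 + 179000 + 54000 + 132000 = 1230000
  Exemption: 20% × (1230000 − 1007000) = 44600 ≥ 34000, so the exemption is fully phased out
  Base: 1230000 − 0 = 1230000
  1230000 × 16% = 196800

Regular tax:
  145000 × 7% = 10150
  720000 × 21% = 151200
  → 161350
  Less rehabilitation credit 27000 → 134350

Excess of book-profits minimum tax over regular tax: 196800 − 134350 = 62450.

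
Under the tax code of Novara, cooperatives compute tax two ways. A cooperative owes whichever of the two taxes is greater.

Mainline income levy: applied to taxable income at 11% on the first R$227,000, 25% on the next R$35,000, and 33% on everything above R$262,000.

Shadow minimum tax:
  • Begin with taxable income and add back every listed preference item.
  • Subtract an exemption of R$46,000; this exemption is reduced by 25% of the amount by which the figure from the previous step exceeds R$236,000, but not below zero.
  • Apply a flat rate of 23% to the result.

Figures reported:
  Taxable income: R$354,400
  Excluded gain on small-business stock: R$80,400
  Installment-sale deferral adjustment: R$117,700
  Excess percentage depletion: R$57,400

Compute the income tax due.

R$140,277

Shadow minimum tax:
  Adjusted income: R$354,400 + R$80,400 + R$117,700 + R$57,400 = R$609,900
  Exemption: 25% × (R$609,900 − R$236,000) = R$93,475 ≥ R$46,000, so the exemption is fully phased out
  Base: R$609,900 − R$0 = R$609,900
  R$609,900 × 23% = R$140,277

Mainline income levy:
  R$227,000 × 11% = R$24,970
  R$35,000 × 25% = R$8,750
  R$92,400 × 33% = R$30,492
  → R$64,212

R$140,277 > R$64,212, so the shadow minimum tax is the binding amount.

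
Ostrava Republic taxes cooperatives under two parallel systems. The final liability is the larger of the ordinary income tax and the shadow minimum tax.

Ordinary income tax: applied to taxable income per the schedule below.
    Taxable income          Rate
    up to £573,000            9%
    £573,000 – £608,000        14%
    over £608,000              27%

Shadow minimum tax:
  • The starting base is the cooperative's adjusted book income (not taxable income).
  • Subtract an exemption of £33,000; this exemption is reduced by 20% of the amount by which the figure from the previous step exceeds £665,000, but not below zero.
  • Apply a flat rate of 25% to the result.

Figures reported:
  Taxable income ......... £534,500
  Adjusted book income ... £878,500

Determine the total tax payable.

£219,625

Shadow minimum tax:
  Base (adjusted book income): £878,500
  Exemption: 20% × (£878,500 − £665,000) = £42,700 ≥ £33,000, so the exemption is fully phased out
  Base: £878,500 − £0 = £878,500
  £878,500 × 25% = £219,625

Ordinary income tax:
  £534,500 × 9% = £48,105

£219,625 > £48,105, so the shadow minimum tax is the binding amount.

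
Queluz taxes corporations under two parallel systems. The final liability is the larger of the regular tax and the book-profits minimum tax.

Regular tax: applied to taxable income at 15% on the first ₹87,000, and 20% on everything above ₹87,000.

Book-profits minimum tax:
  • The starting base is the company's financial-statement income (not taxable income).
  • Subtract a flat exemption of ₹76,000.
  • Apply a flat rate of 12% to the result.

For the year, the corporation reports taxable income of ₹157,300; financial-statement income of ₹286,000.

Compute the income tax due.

Book-profits minimum tax:
  Base (financial-statement income): ₹286,000
  Less exemption ₹76,000 → base ₹210,000
  ₹210,000 × 12% = ₹25,200

Regular tax:
  ₹87,000 × 15% = ₹13,050
  ₹70,300 × 20% = ₹14,060
  → ₹27,110

₹27,110 > ₹25,200, so the regular tax governs.

₹27,110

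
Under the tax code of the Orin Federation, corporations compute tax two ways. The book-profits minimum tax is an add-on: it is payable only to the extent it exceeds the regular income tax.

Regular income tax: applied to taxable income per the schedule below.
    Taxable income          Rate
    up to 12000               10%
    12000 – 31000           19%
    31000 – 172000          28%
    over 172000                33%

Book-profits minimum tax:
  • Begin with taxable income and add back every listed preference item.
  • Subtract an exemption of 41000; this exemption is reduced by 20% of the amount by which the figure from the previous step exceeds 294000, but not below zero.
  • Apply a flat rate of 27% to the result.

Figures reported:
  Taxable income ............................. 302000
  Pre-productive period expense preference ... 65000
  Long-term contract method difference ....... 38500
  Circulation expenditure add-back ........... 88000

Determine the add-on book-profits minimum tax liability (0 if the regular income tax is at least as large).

45758

Regular income tax:
  12000 × 10% = 1200
  19000 × 19% = 3610
  141000 × 28% = 39480
  130000 × 33% = 42900
  → 87190

Book-profits minimum tax:
  Adjusted income: 302000 + 65000 + 38500 + 88000 = 493500
  Exemption: 41000 − 20% × (493500 − 294000) = 41000 − 39900 = 1100
  Base: 493500 − 1100 = 492400
  492400 × 27% = 132948

Excess of book-profits minimum tax over regular income tax: 132948 − 87190 = 45758.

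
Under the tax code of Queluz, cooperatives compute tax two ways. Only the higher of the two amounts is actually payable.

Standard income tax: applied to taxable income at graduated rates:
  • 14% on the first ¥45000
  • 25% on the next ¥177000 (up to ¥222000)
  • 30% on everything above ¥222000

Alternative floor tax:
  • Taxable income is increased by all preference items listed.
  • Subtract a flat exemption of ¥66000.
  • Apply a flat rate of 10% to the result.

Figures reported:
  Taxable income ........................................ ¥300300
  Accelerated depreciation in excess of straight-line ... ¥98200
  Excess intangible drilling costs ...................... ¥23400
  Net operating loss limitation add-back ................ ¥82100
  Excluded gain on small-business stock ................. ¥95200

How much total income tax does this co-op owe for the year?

Standard income tax:
  ¥45000 × 14% = ¥6300
  ¥177000 × 25% = ¥44250
  ¥78300 × 30% = ¥23490
  → ¥74040

Alternative floor tax:
  Adjusted income: ¥300300 + ¥98200 + ¥23400 + ¥82100 + ¥95200 = ¥599200
  Less exemption ¥66000 → base ¥533200
  ¥533200 × 10% = ¥53320

¥74040 > ¥53320, so the standard income tax governs.

¥74040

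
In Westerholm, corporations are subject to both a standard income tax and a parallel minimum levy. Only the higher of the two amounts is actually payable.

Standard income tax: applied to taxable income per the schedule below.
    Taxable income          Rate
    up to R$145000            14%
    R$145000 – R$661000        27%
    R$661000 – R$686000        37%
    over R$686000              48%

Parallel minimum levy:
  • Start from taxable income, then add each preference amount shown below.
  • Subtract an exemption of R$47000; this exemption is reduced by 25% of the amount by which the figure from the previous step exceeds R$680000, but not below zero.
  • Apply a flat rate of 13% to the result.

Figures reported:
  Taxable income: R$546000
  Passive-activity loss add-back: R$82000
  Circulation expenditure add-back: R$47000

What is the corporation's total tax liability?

Parallel minimum levy:
  Adjusted income: R$546000 + R$82000 + R$47000 = R$675000
  Exemption: R$675000 ≤ R$680000, so full R$47000 applies
  Base: R$675000 − R$47000 = R$628000
  R$628000 × 13% = R$81640

Standard income tax:
  R$145000 × 14% = R$20300
  R$401000 × 27% = R$108270
  → R$128570

R$128570 > R$81640, so the standard income tax governs.

R$128570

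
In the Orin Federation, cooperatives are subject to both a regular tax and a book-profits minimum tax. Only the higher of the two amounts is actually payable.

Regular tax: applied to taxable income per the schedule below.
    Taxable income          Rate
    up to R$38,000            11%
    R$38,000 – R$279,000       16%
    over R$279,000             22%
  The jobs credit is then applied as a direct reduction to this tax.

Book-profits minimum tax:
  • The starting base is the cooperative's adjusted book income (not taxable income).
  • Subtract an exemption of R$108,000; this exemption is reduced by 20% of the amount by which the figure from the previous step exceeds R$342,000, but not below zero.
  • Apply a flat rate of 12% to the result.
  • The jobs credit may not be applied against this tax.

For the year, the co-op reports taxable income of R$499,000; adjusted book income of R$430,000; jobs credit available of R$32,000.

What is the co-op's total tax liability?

R$59,140

Book-profits minimum tax:
  Base (adjusted book income): R$430,000
  Exemption: R$108,000 − 20% × (R$430,000 − R$342,000) = R$108,000 − R$17,600 = R$90,400
  Base: R$430,000 − R$90,400 = R$339,600
  R$339,600 × 12% = R$40,752

Regular tax:
  R$38,000 × 11% = R$4,180
  R$241,000 × 16% = R$38,560
  R$220,000 × 22% = R$48,400
  → R$91,140
  Less jobs credit R$32,000 → R$59,140

R$59,140 > R$40,752, so the regular tax governs.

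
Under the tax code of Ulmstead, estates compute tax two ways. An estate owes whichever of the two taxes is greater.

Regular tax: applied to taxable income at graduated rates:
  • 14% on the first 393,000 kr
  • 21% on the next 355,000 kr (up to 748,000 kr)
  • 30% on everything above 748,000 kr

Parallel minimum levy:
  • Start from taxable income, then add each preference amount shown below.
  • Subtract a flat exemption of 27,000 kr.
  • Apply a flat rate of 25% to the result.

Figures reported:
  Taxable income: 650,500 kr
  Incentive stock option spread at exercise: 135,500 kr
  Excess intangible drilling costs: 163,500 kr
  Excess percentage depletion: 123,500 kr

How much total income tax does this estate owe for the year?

Parallel minimum levy:
  Adjusted income: 650,500 kr + 135,500 kr + 163,500 kr + 123,500 kr = 1,073,000 kr
  Less exemption 27,000 kr → base 1,046,000 kr
  1,046,000 kr × 25% = 261,500 kr

Regular tax:
  393,000 kr × 14% = 55,020 kr
  257,500 kr × 21% = 54,075 kr
  → 109,095 kr

261,500 kr > 109,095 kr, so the parallel minimum levy is the binding amount.

261,500 kr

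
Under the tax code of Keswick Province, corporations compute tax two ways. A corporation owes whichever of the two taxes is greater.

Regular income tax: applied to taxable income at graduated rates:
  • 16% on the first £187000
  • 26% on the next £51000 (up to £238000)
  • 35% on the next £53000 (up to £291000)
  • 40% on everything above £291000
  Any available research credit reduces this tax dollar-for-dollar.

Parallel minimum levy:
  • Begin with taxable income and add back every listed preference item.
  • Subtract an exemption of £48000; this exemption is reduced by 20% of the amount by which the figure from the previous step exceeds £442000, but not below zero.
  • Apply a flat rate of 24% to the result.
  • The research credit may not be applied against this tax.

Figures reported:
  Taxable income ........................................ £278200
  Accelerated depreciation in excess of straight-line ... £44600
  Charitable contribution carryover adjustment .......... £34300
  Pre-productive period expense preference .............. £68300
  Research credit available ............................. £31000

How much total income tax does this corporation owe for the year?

£90576

Parallel minimum levy:
  Adjusted income: £278200 + £44600 + £34300 + £68300 = £425400
  Exemption: £425400 ≤ £442000, so full £48000 applies
  Base: £425400 − £48000 = £377400
  £377400 × 24% = £90576

Regular income tax:
  £187000 × 16% = £29920
  £51000 × 26% = £13260
  £40200 × 35% = £14070
  → £57250
  Less research credit £31000 → £26250

£90576 > £26250, so the parallel minimum levy is the binding amount.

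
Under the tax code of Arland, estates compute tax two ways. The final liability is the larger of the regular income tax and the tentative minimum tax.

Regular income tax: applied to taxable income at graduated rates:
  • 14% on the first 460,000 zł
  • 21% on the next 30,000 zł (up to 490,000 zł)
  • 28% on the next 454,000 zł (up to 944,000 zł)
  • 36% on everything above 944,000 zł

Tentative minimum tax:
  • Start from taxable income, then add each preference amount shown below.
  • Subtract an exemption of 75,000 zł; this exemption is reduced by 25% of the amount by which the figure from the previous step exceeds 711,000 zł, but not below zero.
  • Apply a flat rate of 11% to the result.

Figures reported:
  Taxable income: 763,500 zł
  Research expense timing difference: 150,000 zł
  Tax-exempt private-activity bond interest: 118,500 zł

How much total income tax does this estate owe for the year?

Regular income tax:
  460,000 zł × 14% = 64,400 zł
  30,000 zł × 21% = 6,300 zł
  273,500 zł × 28% = 76,580 zł
  → 147,280 zł

Tentative minimum tax:
  Adjusted income: 763,500 zł + 150,000 zł + 118,500 zł = 1,032,000 zł
  Exemption: 25% × (1,032,000 zł − 711,000 zł) = 80,250 zł ≥ 75,000 zł, so the exemption is fully phased out
  Base: 1,032,000 zł − 0 zł = 1,032,000 zł
  1,032,000 zł × 11% = 113,520 zł

147,280 zł > 113,520 zł, so the regular income tax governs.

147,280 zł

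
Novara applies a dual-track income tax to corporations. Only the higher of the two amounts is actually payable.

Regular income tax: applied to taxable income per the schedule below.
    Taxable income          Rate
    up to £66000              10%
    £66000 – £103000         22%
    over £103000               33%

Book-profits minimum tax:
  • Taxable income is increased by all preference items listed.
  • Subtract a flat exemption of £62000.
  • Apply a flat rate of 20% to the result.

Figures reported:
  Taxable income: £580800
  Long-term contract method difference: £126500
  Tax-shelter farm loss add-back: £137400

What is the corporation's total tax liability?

Book-profits minimum tax:
  Adjusted income: £580800 + £126500 + £137400 = £844700
  Less exemption £62000 → base £782700
  £782700 × 20% = £156540

Regular income tax:
  £66000 × 10% = £6600
  £37000 × 22% = £8140
  £477800 × 33% = £157674
  → £172414

£172414 > £156540, so the regular income tax governs.

£172414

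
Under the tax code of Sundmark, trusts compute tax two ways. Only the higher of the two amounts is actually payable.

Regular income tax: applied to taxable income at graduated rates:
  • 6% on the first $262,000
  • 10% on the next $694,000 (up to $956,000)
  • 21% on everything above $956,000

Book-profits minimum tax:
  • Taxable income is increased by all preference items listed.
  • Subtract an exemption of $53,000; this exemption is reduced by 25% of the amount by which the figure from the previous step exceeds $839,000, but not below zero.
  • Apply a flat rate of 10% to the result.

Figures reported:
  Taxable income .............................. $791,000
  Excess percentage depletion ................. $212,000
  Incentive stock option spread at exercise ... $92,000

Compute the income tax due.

$109,500

Regular income tax:
  $262,000 × 6% = $15,720
  $529,000 × 10% = $52,900
  → $68,620

Book-profits minimum tax:
  Adjusted income: $791,000 + $212,000 + $92,000 = $1,095,000
  Exemption: 25% × ($1,095,000 − $839,000) = $64,000 ≥ $53,000, so the exemption is fully phased out
  Base: $1,095,000 − $0 = $1,095,000
  $1,095,000 × 10% = $109,500

$109,500 > $68,620, so the book-profits minimum tax is the binding amount.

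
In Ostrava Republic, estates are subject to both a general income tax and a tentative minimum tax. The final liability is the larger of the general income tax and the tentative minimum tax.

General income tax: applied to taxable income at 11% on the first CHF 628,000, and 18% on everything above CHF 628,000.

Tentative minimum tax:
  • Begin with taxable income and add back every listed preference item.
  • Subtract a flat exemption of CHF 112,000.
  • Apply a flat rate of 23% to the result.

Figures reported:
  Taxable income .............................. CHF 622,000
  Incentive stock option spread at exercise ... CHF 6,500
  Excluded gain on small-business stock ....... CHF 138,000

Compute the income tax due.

CHF 150,535

Tentative minimum tax:
  Adjusted income: CHF 622,000 + CHF 6,500 + CHF 138,000 = CHF 766,500
  Less exemption CHF 112,000 → base CHF 654,500
  CHF 654,500 × 23% = CHF 150,535

General income tax:
  CHF 622,000 × 11% = CHF 68,420

CHF 150,535 > CHF 68,420, so the tentative minimum tax is the binding amount.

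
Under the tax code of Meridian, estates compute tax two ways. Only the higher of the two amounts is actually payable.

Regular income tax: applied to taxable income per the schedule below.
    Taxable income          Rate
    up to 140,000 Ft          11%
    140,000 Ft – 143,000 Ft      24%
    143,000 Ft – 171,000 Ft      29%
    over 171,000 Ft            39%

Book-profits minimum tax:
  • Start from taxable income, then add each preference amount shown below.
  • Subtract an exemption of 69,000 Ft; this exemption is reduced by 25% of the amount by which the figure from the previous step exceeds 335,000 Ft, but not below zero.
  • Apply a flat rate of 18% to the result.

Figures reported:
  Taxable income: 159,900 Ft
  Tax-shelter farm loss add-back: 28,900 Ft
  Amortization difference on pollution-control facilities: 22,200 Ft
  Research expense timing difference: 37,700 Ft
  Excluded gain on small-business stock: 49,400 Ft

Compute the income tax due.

Regular income tax:
  140,000 Ft × 11% = 15,400 Ft
  3,000 Ft × 24% = 720 Ft
  16,900 Ft × 29% = 4,901 Ft
  → 21,021 Ft

Book-profits minimum tax:
  Adjusted income: 159,900 Ft + 28,900 Ft + 22,200 Ft + 37,700 Ft + 49,400 Ft = 298,100 Ft
  Exemption: 298,100 Ft ≤ 335,000 Ft, so full 69,000 Ft applies
  Base: 298,100 Ft − 69,000 Ft = 229,100 Ft
  229,100 Ft × 18% = 41,238 Ft

41,238 Ft > 21,021 Ft, so the book-profits minimum tax is the binding amount.

41,238 Ft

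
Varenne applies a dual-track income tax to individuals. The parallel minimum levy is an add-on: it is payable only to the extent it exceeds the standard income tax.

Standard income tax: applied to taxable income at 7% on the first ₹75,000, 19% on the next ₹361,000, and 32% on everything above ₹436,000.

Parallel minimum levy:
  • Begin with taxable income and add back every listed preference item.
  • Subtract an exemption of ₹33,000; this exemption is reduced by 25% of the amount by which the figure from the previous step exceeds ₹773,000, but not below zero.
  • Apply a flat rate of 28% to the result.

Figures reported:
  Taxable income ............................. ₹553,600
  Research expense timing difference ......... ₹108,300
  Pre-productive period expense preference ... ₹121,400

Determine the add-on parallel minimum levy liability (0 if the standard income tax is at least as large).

₹99,333

Standard income tax:
  ₹75,000 × 7% = ₹5,250
  ₹361,000 × 19% = ₹68,590
  ₹117,600 × 32% = ₹37,632
  → ₹111,472

Parallel minimum levy:
  Adjusted income: ₹553,600 + ₹108,300 + ₹121,400 = ₹783,300
  Exemption: ₹33,000 − 25% × (₹783,300 − ₹773,000) = ₹33,000 − ₹2,575 = ₹30,425
  Base: ₹783,300 − ₹30,425 = ₹752,875
  ₹752,875 × 28% = ₹210,805

Excess of parallel minimum levy over standard income tax: ₹210,805 − ₹111,472 = ₹99,333.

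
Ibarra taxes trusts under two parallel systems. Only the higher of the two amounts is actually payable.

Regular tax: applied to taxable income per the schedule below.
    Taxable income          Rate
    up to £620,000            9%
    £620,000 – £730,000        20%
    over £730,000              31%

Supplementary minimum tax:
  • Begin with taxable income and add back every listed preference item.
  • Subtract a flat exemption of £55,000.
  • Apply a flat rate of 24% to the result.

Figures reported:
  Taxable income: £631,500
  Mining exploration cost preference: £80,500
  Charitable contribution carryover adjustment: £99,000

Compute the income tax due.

Regular tax:
  £620,000 × 9% = £55,800
  £11,500 × 20% = £2,300
  → £58,100

Supplementary minimum tax:
  Adjusted income: £631,500 + £80,500 + £99,000 = £811,000
  Less exemption £55,000 → base £756,000
  £756,000 × 24% = £181,440

£181,440 > £58,100, so the supplementary minimum tax is the binding amount.

£181,440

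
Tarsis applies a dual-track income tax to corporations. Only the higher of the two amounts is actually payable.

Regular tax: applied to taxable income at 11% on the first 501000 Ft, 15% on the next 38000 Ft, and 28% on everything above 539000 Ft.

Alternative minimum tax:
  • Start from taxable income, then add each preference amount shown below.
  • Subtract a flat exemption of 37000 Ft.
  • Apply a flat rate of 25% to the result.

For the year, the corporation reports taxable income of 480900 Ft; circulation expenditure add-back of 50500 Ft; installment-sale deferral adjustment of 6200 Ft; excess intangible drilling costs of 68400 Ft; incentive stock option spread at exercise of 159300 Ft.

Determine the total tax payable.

182075 Ft

Alternative minimum tax:
  Adjusted income: 480900 Ft + 50500 Ft + 6200 Ft + 68400 Ft + 159300 Ft = 765300 Ft
  Less exemption 37000 Ft → base 728300 Ft
  728300 Ft × 25% = 182075 Ft

Regular tax:
  480900 Ft × 11% = 52899 Ft

182075 Ft > 52899 Ft, so the alternative minimum tax is the binding amount.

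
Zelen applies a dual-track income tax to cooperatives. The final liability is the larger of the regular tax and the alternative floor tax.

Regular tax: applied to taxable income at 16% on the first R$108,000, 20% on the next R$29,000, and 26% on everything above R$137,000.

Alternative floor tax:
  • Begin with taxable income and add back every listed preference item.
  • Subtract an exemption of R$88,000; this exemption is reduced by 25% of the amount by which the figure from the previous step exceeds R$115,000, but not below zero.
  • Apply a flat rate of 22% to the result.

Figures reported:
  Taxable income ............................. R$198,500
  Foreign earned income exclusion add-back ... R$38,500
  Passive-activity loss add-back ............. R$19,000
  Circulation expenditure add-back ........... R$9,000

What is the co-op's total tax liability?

Regular tax:
  R$108,000 × 16% = R$17,280
  R$29,000 × 20% = R$5,800
  R$61,500 × 26% = R$15,990
  → R$39,070

Alternative floor tax:
  Adjusted income: R$198,500 + R$38,500 + R$19,000 + R$9,000 = R$265,000
  Exemption: R$88,000 − 25% × (R$265,000 − R$115,000) = R$88,000 − R$37,500 = R$50,500
  Base: R$265,000 − R$50,500 = R$214,500
  R$214,500 × 22% = R$47,190

R$47,190 > R$39,070, so the alternative floor tax is the binding amount.

R$47,190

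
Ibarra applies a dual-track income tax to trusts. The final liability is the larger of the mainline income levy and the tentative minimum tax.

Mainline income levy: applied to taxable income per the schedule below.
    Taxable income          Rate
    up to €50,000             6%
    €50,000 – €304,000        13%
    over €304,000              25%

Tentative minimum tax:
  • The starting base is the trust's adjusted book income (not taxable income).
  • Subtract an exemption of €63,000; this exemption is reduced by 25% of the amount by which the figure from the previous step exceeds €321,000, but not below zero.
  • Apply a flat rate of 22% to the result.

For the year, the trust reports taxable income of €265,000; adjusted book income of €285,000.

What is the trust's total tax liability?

€48,840

Tentative minimum tax:
  Base (adjusted book income): €285,000
  Exemption: €285,000 ≤ €321,000, so full €63,000 applies
  Base: €285,000 − €63,000 = €222,000
  €222,000 × 22% = €48,840

Mainline income levy:
  €50,000 × 6% = €3,000
  €215,000 × 13% = €27,950
  → €30,950

€48,840 > €30,950, so the tentative minimum tax is the binding amount.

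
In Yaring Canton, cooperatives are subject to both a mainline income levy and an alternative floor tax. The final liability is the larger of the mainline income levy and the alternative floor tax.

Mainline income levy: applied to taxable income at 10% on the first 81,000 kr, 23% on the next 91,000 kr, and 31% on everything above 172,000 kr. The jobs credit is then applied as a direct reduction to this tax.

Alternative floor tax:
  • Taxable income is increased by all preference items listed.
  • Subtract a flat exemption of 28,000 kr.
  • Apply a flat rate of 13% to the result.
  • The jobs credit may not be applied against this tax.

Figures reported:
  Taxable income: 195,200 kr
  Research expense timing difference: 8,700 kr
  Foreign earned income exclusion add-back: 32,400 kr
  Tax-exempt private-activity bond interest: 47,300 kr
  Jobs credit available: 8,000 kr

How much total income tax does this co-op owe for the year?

33,228 kr

Alternative floor tax:
  Adjusted income: 195,200 kr + 8,700 kr + 32,400 kr + 47,300 kr = 283,600 kr
  Less exemption 28,000 kr → base 255,600 kr
  255,600 kr × 13% = 33,228 kr

Mainline income levy:
  81,000 kr × 10% = 8,100 kr
  91,000 kr × 23% = 20,930 kr
  23,200 kr × 31% = 7,192 kr
  → 36,222 kr
  Less jobs credit 8,000 kr → 28,222 kr

33,228 kr > 28,222 kr, so the alternative floor tax is the binding amount.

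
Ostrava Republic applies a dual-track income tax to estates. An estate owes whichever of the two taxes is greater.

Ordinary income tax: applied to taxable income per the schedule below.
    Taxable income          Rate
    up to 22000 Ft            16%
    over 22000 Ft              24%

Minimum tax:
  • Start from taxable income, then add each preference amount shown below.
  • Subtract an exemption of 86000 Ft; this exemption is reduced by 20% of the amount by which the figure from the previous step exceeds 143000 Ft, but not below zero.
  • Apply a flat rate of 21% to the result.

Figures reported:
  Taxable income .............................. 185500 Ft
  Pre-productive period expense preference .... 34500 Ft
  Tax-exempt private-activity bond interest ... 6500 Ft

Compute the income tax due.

Ordinary income tax:
  22000 Ft × 16% = 3520 Ft
  163500 Ft × 24% = 39240 Ft
  → 42760 Ft

Minimum tax:
  Adjusted income: 185500 Ft + 34500 Ft + 6500 Ft = 226500 Ft
  Exemption: 86000 Ft − 20% × (226500 Ft − 143000 Ft) = 86000 Ft − 16700 Ft = 69300 Ft
  Base: 226500 Ft − 69300 Ft = 157200 Ft
  157200 Ft × 21% = 33012 Ft

42760 Ft > 33012 Ft, so the ordinary income tax governs.

42760 Ft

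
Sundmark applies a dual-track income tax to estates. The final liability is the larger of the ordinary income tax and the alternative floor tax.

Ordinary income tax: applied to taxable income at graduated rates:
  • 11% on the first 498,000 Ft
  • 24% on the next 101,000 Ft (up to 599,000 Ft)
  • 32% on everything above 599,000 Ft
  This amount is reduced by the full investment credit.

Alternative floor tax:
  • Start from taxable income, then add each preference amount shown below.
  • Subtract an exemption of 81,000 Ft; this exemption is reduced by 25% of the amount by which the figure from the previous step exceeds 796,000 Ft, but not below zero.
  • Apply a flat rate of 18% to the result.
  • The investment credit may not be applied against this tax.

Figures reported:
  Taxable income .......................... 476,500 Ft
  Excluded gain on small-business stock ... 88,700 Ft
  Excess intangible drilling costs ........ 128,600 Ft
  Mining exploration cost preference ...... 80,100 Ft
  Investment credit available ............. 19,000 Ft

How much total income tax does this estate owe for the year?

124,722 Ft

Alternative floor tax:
  Adjusted income: 476,500 Ft + 88,700 Ft + 128,600 Ft + 80,100 Ft = 773,900 Ft
  Exemption: 773,900 Ft ≤ 796,000 Ft, so full 81,000 Ft applies
  Base: 773,900 Ft − 81,000 Ft = 692,900 Ft
  692,900 Ft × 18% = 124,722 Ft

Ordinary income tax:
  476,500 Ft × 11% = 52,415 Ft
  Less investment credit 19,000 Ft → 33,415 Ft

124,722 Ft > 33,415 Ft, so the alternative floor tax is the binding amount.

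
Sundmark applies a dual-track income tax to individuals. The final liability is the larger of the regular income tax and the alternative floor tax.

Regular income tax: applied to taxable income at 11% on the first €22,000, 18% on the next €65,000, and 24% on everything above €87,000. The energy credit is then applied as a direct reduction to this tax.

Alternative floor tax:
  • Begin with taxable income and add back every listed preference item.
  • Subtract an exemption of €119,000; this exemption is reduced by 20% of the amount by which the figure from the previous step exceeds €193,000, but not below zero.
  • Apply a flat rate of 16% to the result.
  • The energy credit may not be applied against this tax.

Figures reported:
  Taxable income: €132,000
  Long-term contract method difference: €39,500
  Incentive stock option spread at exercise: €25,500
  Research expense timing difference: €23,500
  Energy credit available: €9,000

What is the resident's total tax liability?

€17,120

Alternative floor tax:
  Adjusted income: €132,000 + €39,500 + €25,500 + €23,500 = €220,500
  Exemption: €119,000 − 20% × (€220,500 − €193,000) = €119,000 − €5,500 = €113,500
  Base: €220,500 − €113,500 = €107,000
  €107,000 × 16% = €17,120

Regular income tax:
  €22,000 × 11% = €2,420
  €65,000 × 18% = €11,700
  €45,000 × 24% = €10,800
  → €24,920
  Less energy credit €9,000 → €15,920

€17,120 > €15,920, so the alternative floor tax is the binding amount.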